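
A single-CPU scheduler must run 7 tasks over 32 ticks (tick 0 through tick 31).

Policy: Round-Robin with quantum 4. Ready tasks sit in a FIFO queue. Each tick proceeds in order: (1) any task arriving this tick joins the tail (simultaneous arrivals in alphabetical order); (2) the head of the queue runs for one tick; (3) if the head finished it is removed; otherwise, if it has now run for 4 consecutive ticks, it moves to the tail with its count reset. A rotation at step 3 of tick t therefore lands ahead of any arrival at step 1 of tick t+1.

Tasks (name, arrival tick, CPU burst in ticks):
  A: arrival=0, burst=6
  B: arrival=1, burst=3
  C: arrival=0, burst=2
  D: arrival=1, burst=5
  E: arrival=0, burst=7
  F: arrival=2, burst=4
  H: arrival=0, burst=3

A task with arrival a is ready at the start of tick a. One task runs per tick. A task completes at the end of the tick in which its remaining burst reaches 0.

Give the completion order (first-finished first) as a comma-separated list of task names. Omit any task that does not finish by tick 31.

completion order = C, H, B, F, A, E, D

t=0: queue=[A,C,E,H] q_used=0 → run A
t=1: queue=[A,C,E,H,B,D] q_used=1 → run A
t=2: queue=[A,C,E,H,B,D,F] q_used=2 → run A
t=3: queue=[A,C,E,H,B,D,F] q_used=3 → run A
t=4: queue=[C,E,H,B,D,F,A] q_used=0 → run C
t=5: queue=[C,E,H,B,D,F,A] q_used=1 → run C
t=6: queue=[E,H,B,D,F,A] q_used=0 → run E
t=7: queue=[E,H,B,D,F,A] q_used=1 → run E
t=8: queue=[E,H,B,D,F,A] q_used=2 → run E
t=9: queue=[E,H,B,D,F,A] q_used=3 → run E
t=10: queue=[H,B,D,F,A,E] q_used=0 → run H
t=11: queue=[H,B,D,F,A,E] q_used=1 → run H
t=12: queue=[H,B,D,F,A,E] q_used=2 → run H
t=13: queue=[B,D,F,A,E] q_used=0 → run B
t=14: queue=[B,D,F,A,E] q_used=1 → run B
t=15: queue=[B,D,F,A,E] q_used=2 → run B
t=16: queue=[D,F,A,E] q_used=0 → run D
t=17: queue=[D,F,A,E] q_used=1 → run D
t=18: queue=[D,F,A,E] q_used=2 → run D
t=19: queue=[D,F,A,E] q_used=3 → run D
t=20: queue=[F,A,E,D] q_used=0 → run F
t=21: queue=[F,A,E,D] q_used=1 → run F
t=22: queue=[F,A,E,D] q_used=2 → run F
t=23: queue=[F,A,E,D] q_used=3 → run F
t=24: queue=[A,E,D] q_used=0 → run A
t=25: queue=[A,E,D] q_used=1 → run A
t=26: queue=[E,D] q_used=0 → run E
t=27: queue=[E,D] q_used=1 → run E
t=28: queue=[E,D] q_used=2 → run E
t=29: queue=[D] q_used=0 → run D
t=30: (idle)
t=31: (idle)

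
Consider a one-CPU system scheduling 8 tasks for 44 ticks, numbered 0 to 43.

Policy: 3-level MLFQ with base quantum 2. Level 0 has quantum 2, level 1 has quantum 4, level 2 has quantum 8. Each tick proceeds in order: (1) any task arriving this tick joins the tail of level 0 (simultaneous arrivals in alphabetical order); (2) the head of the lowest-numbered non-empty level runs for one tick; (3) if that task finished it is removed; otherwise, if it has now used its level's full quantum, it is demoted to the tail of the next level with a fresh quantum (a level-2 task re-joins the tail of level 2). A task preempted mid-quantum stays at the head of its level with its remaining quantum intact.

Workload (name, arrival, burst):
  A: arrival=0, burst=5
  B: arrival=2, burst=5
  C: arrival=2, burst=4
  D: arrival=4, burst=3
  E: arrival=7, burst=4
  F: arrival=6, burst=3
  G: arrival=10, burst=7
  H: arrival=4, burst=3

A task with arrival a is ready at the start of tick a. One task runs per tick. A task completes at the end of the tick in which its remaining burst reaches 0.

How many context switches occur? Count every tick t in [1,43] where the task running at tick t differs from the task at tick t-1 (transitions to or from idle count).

context switches = 16

t=0: L0/L1/L2 = A/-/- → run A
t=1: L0/L1/L2 = A/-/- → run A
t=2: L0/L1/L2 = BC/A/- → run B
t=3: L0/L1/L2 = BC/A/- → run B
t=4: L0/L1/L2 = CDH/AB/- → run C
t=5: L0/L1/L2 = CDH/AB/- → run C
t=6: L0/L1/L2 = DHF/ABC/- → run D
t=7: L0/L1/L2 = DHFE/ABC/- → run D
t=8: L0/L1/L2 = HFE/ABCD/- → run H
t=9: L0/L1/L2 = HFE/ABCD/- → run H
t=10: L0/L1/L2 = FEG/ABCDH/- → run F
t=11: L0/L1/L2 = FEG/ABCDH/- → run F
t=12: L0/L1/L2 = EG/ABCDHF/- → run E
t=13: L0/L1/L2 = EG/ABCDHF/- → run E
t=14: L0/L1/L2 = G/ABCDHFE/- → run G
t=15: L0/L1/L2 = G/ABCDHFE/- → run G
t=16: L0/L1/L2 = -/ABCDHFEG/- → run A
t=17: L0/L1/L2 = -/ABCDHFEG/- → run A
t=18: L0/L1/L2 = -/ABCDHFEG/- → run A
t=19: L0/L1/L2 = -/BCDHFEG/- → run B
t=20: L0/L1/L2 = -/BCDHFEG/- → run B
t=21: L0/L1/L2 = -/BCDHFEG/- → run B
t=22: L0/L1/L2 = -/CDHFEG/- → run C
t=23: L0/L1/L2 = -/CDHFEG/- → run C
t=24: L0/L1/L2 = -/DHFEG/- → run D
t=25: L0/L1/L2 = -/HFEG/- → run H
t=26: L0/L1/L2 = -/FEG/- → run F
t=27: L0/L1/L2 = -/EG/- → run E
t=28: L0/L1/L2 = -/EG/- → run E
t=29: L0/L1/L2 = -/G/- → run G
t=30: L0/L1/L2 = -/G/- → run G
t=31: L0/L1/L2 = -/G/- → run G
t=32: L0/L1/L2 = -/G/- → run G
t=33: L0/L1/L2 = -/-/G → run G
t=34: (idle)
t=35: (idle)
t=36: (idle)
t=37: (idle)
t=38: (idle)
t=39: (idle)
t=40: (idle)
t=41: (idle)
t=42: (idle)
t=43: (idle)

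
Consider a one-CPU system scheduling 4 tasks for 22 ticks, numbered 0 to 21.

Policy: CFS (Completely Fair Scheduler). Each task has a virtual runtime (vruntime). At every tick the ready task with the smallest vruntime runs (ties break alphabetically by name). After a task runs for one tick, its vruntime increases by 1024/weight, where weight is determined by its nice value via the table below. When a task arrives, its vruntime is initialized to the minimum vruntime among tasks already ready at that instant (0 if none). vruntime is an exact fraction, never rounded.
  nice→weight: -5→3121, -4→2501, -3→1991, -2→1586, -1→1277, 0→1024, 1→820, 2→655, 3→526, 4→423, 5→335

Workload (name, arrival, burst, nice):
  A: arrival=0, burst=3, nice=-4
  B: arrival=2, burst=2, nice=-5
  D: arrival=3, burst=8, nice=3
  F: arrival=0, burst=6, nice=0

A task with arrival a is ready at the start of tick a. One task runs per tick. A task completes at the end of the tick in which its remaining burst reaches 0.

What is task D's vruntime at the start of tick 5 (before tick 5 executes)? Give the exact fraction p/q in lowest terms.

t=0: vr[A=0 F=0] → run A
t=1: vr[A=1024/2501 F=0] → run F
t=2: vr[A=1024/2501 B=1024/2501 F=1] → run A
t=3: vr[A=2048/2501 B=1024/2501 D=1024/2501 F=1] → run B
t=4: vr[A=2048/2501 B=5756928/7805621 D=1024/2501 F=1] → run D
t=5: vr[A=2048/2501 B=5756928/7805621 D=1549824/657763 F=1] → run B
t=6: vr[A=2048/2501 D=1549824/657763 F=1] → run A
t=7: vr[D=1549824/657763 F=1] → run F
t=8: vr[D=1549824/657763 F=2] → run F
t=9: vr[D=1549824/657763 F=3] → run D
t=10: vr[D=2830336/657763 F=3] → run F
t=11: vr[D=2830336/657763 F=4] → run F
t=12: vr[D=2830336/657763 F=5] → run D
t=13: vr[D=4110848/657763 F=5] → run F
t=14: vr[D=4110848/657763] → run D
t=15: vr[D=5391360/657763] → run D
t=16: vr[D=6671872/657763] → run D
t=17: vr[D=7952384/657763] → run D
t=18: vr[D=9232896/657763] → run D
t=19: (idle)
t=20: (idle)
t=21: (idle)

vruntime(D, start of tick 5) = 1549824/657763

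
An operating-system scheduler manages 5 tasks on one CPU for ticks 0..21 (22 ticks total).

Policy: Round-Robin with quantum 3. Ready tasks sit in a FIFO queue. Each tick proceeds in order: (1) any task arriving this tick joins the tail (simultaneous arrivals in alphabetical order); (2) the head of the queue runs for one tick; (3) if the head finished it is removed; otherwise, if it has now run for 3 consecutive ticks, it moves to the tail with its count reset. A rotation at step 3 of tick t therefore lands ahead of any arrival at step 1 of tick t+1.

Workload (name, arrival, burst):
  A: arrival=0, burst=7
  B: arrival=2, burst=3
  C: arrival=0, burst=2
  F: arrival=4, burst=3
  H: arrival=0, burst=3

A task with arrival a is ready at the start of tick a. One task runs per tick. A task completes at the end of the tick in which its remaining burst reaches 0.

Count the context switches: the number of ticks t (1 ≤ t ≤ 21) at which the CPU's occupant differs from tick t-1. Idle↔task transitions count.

t=0: queue=[A,C,H] q_used=0 → run A
t=1: queue=[A,C,H] q_used=1 → run A
t=2: queue=[A,C,H,B] q_used=2 → run A
t=3: queue=[C,H,B,A] q_used=0 → run C
t=4: queue=[C,H,B,A,F] q_used=1 → run C
t=5: queue=[H,B,A,F] q_used=0 → run H
t=6: queue=[H,B,A,F] q_used=1 → run H
t=7: queue=[H,B,A,F] q_used=2 → run H
t=8: queue=[B,A,F] q_used=0 → run B
t=9: queue=[B,A,F] q_used=1 → run B
t=10: queue=[B,A,F] q_used=2 → run B
t=11: queue=[A,F] q_used=0 → run A
t=12: queue=[A,F] q_used=1 → run A
t=13: queue=[A,F] q_used=2 → run A
t=14: queue=[F,A] q_used=0 → run F
t=15: queue=[F,A] q_used=1 → run F
t=16: queue=[F,A] q_used=2 → run F
t=17: queue=[A] q_used=0 → run A
t=18: (idle)
t=19: (idle)
t=20: (idle)
t=21: (idle)

context switches = 7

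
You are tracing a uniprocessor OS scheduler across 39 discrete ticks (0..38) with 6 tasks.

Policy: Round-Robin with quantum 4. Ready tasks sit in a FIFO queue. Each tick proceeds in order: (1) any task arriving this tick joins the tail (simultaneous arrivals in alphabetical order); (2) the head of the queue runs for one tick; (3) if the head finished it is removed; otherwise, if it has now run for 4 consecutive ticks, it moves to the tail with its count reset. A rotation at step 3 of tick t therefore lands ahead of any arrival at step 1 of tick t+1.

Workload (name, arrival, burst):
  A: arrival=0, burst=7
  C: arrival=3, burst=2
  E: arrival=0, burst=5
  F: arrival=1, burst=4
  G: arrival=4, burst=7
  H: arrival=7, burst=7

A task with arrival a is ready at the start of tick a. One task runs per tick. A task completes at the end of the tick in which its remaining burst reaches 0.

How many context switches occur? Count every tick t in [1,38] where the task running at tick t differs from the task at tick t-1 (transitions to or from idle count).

context switches = 10

t=0: queue=[A,E] q_used=0 → run A
t=1: queue=[A,E,F] q_used=1 → run A
t=2: queue=[A,E,F] q_used=2 → run A
t=3: queue=[A,E,F,C] q_used=3 → run A
t=4: queue=[E,F,C,A,G] q_used=0 → run E
t=5: queue=[E,F,C,A,G] q_used=1 → run E
t=6: queue=[E,F,C,A,G] q_used=2 → run E
t=7: queue=[E,F,C,A,G,H] q_used=3 → run E
t=8: queue=[F,C,A,G,H,E] q_used=0 → run F
t=9: queue=[F,C,A,G,H,E] q_used=1 → run F
t=10: queue=[F,C,A,G,H,E] q_used=2 → run F
t=11: queue=[F,C,A,G,H,E] q_used=3 → run F
t=12: queue=[C,A,G,H,E] q_used=0 → run C
t=13: queue=[C,A,G,H,E] q_used=1 → run C
t=14: queue=[A,G,H,E] q_used=0 → run A
t=15: queue=[A,G,H,E] q_used=1 → run A
t=16: queue=[A,G,H,E] q_used=2 → run A
t=17: queue=[G,H,E] q_used=0 → run G
t=18: queue=[G,H,E] q_used=1 → run G
t=19: queue=[G,H,E] q_used=2 → run G
t=20: queue=[G,H,E] q_used=3 → run G
t=21: queue=[H,E,G] q_used=0 → run H
t=22: queue=[H,E,G] q_used=1 → run H
t=23: queue=[H,E,G] q_used=2 → run H
t=24: queue=[H,E,G] q_used=3 → run H
t=25: queue=[E,G,H] q_used=0 → run E
t=26: queue=[G,H] q_used=0 → run G
t=27: queue=[G,H] q_used=1 → run G
t=28: queue=[G,H] q_used=2 → run G
t=29: queue=[H] q_used=0 → run H
t=30: queue=[H] q_used=1 → run H
t=31: queue=[H] q_used=2 → run H
t=32: (idle)
t=33: (idle)
t=34: (idle)
t=35: (idle)
t=36: (idle)
t=37: (idle)
t=38: (idle)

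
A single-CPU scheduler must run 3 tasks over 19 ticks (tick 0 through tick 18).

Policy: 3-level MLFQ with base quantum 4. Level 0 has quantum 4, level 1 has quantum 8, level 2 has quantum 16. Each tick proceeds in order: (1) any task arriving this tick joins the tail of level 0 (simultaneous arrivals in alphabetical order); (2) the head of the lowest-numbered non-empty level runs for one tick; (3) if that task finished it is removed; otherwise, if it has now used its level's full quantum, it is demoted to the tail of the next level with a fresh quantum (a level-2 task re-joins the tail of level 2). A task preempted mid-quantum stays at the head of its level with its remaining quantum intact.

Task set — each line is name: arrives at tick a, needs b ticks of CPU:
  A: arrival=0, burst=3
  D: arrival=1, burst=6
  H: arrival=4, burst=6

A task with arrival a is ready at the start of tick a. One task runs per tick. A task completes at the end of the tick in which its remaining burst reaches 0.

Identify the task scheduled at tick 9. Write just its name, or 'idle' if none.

t=0: L0/L1/L2 = A/-/- → run A
t=1: L0/L1/L2 = AD/-/- → run A
t=2: L0/L1/L2 = AD/-/- → run A
t=3: L0/L1/L2 = D/-/- → run D
t=4: L0/L1/L2 = DH/-/- → run D
t=5: L0/L1/L2 = DH/-/- → run D
t=6: L0/L1/L2 = DH/-/- → run D
t=7: L0/L1/L2 = H/D/- → run H
t=8: L0/L1/L2 = H/D/- → run H
t=9: L0/L1/L2 = H/D/- → run H
t=10: L0/L1/L2 = H/D/- → run H
t=11: L0/L1/L2 = -/DH/- → run D
t=12: L0/L1/L2 = -/DH/- → run D
t=13: L0/L1/L2 = -/H/- → run H
t=14: L0/L1/L2 = -/H/- → run H
t=15: (idle)
t=16: (idle)
t=17: (idle)
t=18: (idle)

running at tick 9 = H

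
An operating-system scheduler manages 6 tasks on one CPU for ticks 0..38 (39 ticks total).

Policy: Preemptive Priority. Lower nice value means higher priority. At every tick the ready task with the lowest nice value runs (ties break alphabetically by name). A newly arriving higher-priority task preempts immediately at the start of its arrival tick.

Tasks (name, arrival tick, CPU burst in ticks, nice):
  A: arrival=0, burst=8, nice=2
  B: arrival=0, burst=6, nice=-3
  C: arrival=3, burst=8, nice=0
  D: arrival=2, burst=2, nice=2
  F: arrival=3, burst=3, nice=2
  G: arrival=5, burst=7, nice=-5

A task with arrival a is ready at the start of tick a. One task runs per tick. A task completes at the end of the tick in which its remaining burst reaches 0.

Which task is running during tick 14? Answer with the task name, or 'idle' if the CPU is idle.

running at tick 14 = C

t=0: ready={A,B} → run B
t=1: ready={A,B} → run B
t=2: ready={A,B,D} → run B
t=3: ready={A,B,C,D,F} → run B
t=4: ready={A,B,C,D,F} → run B
t=5: ready={A,B,C,D,F,G} → run G
t=6: ready={A,B,C,D,F,G} → run G
t=7: ready={A,B,C,D,F,G} → run G
t=8: ready={A,B,C,D,F,G} → run G
t=9: ready={A,B,C,D,F,G} → run G
t=10: ready={A,B,C,D,F,G} → run G
t=11: ready={A,B,C,D,F,G} → run G
t=12: ready={A,B,C,D,F} → run B
t=13: ready={A,C,D,F} → run C
t=14: ready={A,C,D,F} → run C
t=15: ready={A,C,D,F} → run C
t=16: ready={A,C,D,F} → run C
t=17: ready={A,C,D,F} → run C
t=18: ready={A,C,D,F} → run C
t=19: ready={A,C,D,F} → run C
t=20: ready={A,C,D,F} → run C
t=21: ready={A,D,F} → run A
t=22: ready={A,D,F} → run A
t=23: ready={A,D,F} → run A
t=24: ready={A,D,F} → run A
t=25: ready={A,D,F} → run A
t=26: ready={A,D,F} → run A
t=27: ready={A,D,F} → run A
t=28: ready={A,D,F} → run A
t=29: ready={D,F} → run D
t=30: ready={D,F} → run D
t=31: ready={F} → run F
t=32: ready={F} → run F
t=33: ready={F} → run F
t=34: (idle)
t=35: (idle)
t=36: (idle)
t=37: (idle)
t=38: (idle)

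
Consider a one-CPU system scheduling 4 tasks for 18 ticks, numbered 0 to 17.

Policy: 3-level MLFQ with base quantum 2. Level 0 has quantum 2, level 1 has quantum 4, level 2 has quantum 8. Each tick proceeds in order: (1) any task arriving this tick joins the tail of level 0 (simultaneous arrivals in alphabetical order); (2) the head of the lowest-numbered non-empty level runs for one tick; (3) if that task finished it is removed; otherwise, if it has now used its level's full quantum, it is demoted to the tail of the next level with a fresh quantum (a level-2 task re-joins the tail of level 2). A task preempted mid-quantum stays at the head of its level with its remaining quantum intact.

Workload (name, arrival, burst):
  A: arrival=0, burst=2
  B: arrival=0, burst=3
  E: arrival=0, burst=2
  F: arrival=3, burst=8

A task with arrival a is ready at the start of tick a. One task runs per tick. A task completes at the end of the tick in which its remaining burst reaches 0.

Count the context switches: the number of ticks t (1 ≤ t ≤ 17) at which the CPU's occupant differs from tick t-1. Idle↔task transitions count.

t=0: L0/L1/L2 = ABE/-/- → run A
t=1: L0/L1/L2 = ABE/-/- → run A
t=2: L0/L1/L2 = BE/-/- → run B
t=3: L0/L1/L2 = BEF/-/- → run B
t=4: L0/L1/L2 = EF/B/- → run E
t=5: L0/L1/L2 = EF/B/- → run E
t=6: L0/L1/L2 = F/B/- → run F
t=7: L0/L1/L2 = F/B/- → run F
t=8: L0/L1/L2 = -/BF/- → run B
t=9: L0/L1/L2 = -/F/- → run F
t=10: L0/L1/L2 = -/F/- → run F
t=11: L0/L1/L2 = -/F/- → run F
t=12: L0/L1/L2 = -/F/- → run F
t=13: L0/L1/L2 = -/-/F → run F
t=14: L0/L1/L2 = -/-/F → run F
t=15: (idle)
t=16: (idle)
t=17: (idle)

context switches = 6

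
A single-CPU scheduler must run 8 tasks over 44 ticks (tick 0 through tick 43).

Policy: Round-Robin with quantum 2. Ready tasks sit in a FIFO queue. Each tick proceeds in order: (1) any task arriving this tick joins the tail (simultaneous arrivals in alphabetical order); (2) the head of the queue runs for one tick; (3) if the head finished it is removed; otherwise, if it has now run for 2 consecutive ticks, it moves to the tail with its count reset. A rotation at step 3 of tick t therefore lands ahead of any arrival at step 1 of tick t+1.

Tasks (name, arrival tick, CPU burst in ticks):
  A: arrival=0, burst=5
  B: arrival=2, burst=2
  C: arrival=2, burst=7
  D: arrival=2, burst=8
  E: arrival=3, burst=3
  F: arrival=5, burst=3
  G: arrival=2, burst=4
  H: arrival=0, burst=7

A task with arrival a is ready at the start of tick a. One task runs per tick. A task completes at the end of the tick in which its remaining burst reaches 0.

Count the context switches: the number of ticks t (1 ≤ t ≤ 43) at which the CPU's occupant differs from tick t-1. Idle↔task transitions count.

context switches = 22

t=0: queue=[A,H] q_used=0 → run A
t=1: queue=[A,H] q_used=1 → run A
t=2: queue=[H,A,B,C,D,G] q_used=0 → run H
t=3: queue=[H,A,B,C,D,G,E] q_used=1 → run H
t=4: queue=[A,B,C,D,G,E,H] q_used=0 → run A
t=5: queue=[A,B,C,D,G,E,H,F] q_used=1 → run A
t=6: queue=[B,C,D,G,E,H,F,A] q_used=0 → run B
t=7: queue=[B,C,D,G,E,H,F,A] q_used=1 → run B
t=8: queue=[C,D,G,E,H,F,A] q_used=0 → run C
t=9: queue=[C,D,G,E,H,F,A] q_used=1 → run C
t=10: queue=[D,G,E,H,F,A,C] q_used=0 → run D
t=11: queue=[D,G,E,H,F,A,C] q_used=1 → run D
t=12: queue=[G,E,H,F,A,C,D] q_used=0 → run G
t=13: queue=[G,E,H,F,A,C,D] q_used=1 → run G
t=14: queue=[E,H,F,A,C,D,G] q_used=0 → run E
t=15: queue=[E,H,F,A,C,D,G] q_used=1 → run E
t=16: queue=[H,F,A,C,D,G,E] q_used=0 → run H
t=17: queue=[H,F,A,C,D,G,E] q_used=1 → run H
t=18: queue=[F,A,C,D,G,E,H] q_used=0 → run F
t=19: queue=[F,A,C,D,G,E,H] q_used=1 → run F
t=20: queue=[A,C,D,G,E,H,F] q_used=0 → run A
t=21: queue=[C,D,G,E,H,F] q_used=0 → run C
t=22: queue=[C,D,G,E,H,F] q_used=1 → run C
t=23: queue=[D,G,E,H,F,C] q_used=0 → run D
t=24: queue=[D,G,E,H,F,C] q_used=1 → run D
t=25: queue=[G,E,H,F,C,D] q_used=0 → run G
t=26: queue=[G,E,H,F,C,D] q_used=1 → run G
t=27: queue=[E,H,F,C,D] q_used=0 → run E
t=28: queue=[H,F,C,D] q_used=0 → run H
t=29: queue=[H,F,C,D] q_used=1 → run H
t=30: queue=[F,C,D,H] q_used=0 → run F
t=31: queue=[C,D,H] q_used=0 → run C
t=32: queue=[C,D,H] q_used=1 → run C
t=33: queue=[D,H,C] q_used=0 → run D
t=34: queue=[D,H,C] q_used=1 → run D
t=35: queue=[H,C,D] q_used=0 → run H
t=36: queue=[C,D] q_used=0 → run C
t=37: queue=[D] q_used=0 → run D
t=38: queue=[D] q_used=1 → run D
t=39: (idle)
t=40: (idle)
t=41: (idle)
t=42: (idle)
t=43: (idle)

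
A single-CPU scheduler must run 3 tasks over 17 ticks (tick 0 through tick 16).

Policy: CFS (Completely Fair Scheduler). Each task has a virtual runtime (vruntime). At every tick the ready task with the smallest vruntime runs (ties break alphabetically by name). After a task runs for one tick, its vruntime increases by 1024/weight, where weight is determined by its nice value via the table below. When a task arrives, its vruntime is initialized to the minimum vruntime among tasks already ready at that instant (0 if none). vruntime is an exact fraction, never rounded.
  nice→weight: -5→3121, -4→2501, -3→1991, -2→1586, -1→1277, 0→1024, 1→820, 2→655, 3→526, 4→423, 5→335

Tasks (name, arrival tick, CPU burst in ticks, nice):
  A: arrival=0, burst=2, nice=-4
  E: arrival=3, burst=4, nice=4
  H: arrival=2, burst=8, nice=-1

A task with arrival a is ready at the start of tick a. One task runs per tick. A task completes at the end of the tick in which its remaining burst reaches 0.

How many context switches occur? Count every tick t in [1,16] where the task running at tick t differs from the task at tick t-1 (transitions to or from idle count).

context switches = 7

t=0: vr[A=0] → run A
t=1: vr[A=1024/2501] → run A
t=2: vr[H=0] → run H
t=3: vr[E=1024/1277 H=1024/1277] → run E
t=4: vr[E=1740800/540171 H=1024/1277] → run H
t=5: vr[E=1740800/540171 H=2048/1277] → run H
t=6: vr[E=1740800/540171 H=3072/1277] → run H
t=7: vr[E=1740800/540171 H=4096/1277] → run H
t=8: vr[E=1740800/540171 H=5120/1277] → run E
t=9: vr[E=3048448/540171 H=5120/1277] → run H
t=10: vr[E=3048448/540171 H=6144/1277] → run H
t=11: vr[E=3048448/540171 H=7168/1277] → run H
t=12: vr[E=3048448/540171] → run E
t=13: vr[E=1452032/180057] → run E
t=14: (idle)
t=15: (idle)
t=16: (idle)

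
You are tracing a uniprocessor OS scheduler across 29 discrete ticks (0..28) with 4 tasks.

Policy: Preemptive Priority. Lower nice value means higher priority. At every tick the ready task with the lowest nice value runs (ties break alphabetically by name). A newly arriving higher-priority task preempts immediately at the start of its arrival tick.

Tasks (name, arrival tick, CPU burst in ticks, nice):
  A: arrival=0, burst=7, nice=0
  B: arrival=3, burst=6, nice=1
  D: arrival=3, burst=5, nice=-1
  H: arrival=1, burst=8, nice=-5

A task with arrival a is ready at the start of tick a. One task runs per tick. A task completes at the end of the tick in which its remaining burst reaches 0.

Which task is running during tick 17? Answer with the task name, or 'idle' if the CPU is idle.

running at tick 17 = A

t=0: ready={A} → run A
t=1: ready={A,H} → run H
t=2: ready={A,H} → run H
t=3: ready={A,B,D,H} → run H
t=4: ready={A,B,D,H} → run H
t=5: ready={A,B,D,H} → run H
t=6: ready={A,B,D,H} → run H
t=7: ready={A,B,D,H} → run H
t=8: ready={A,B,D,H} → run H
t=9: ready={A,B,D} → run D
t=10: ready={A,B,D} → run D
t=11: ready={A,B,D} → run D
t=12: ready={A,B,D} → run D
t=13: ready={A,B,D} → run D
t=14: ready={A,B} → run A
t=15: ready={A,B} → run A
t=16: ready={A,B} → run A
t=17: ready={A,B} → run A
t=18: ready={A,B} → run A
t=19: ready={A,B} → run A
t=20: ready={B} → run B
t=21: ready={B} → run B
t=22: ready={B} → run B
t=23: ready={B} → run B
t=24: ready={B} → run B
t=25: ready={B} → run B
t=26: (idle)
t=27: (idle)
t=28: (idle)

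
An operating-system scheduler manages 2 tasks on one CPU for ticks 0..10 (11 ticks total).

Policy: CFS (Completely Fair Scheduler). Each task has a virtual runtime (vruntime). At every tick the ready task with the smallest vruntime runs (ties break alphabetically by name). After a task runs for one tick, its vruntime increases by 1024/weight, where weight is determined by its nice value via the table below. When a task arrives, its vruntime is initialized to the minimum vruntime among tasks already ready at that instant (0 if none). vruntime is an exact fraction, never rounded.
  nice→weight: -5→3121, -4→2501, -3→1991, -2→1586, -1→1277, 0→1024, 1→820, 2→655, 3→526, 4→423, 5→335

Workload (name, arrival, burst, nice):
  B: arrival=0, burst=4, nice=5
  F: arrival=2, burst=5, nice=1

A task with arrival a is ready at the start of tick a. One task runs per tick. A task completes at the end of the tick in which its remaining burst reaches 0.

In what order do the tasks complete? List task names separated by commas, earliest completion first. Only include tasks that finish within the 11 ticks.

completion order = B, F

t=0: vr[B=0] → run B
t=1: vr[B=1024/335] → run B
t=2: vr[B=2048/335 F=2048/335] → run B
t=3: vr[B=3072/335 F=2048/335] → run F
t=4: vr[B=3072/335 F=20224/2747] → run F
t=5: vr[B=3072/335 F=118272/13735] → run F
t=6: vr[B=3072/335 F=135424/13735] → run B
t=7: vr[F=135424/13735] → run F
t=8: vr[F=152576/13735] → run F
t=9: (idle)
t=10: (idle)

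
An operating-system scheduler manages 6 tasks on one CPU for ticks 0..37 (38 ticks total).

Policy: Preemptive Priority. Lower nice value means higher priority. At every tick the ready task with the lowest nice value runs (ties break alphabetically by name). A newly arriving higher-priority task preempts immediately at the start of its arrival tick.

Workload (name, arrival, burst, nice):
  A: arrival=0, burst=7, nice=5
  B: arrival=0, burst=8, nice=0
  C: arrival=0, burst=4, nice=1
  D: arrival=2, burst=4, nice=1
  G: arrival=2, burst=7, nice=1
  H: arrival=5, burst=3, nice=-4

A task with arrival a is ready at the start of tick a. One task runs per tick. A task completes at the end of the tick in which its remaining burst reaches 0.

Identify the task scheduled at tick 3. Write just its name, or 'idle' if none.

t=0: ready={A,B,C} → run B
t=1: ready={A,B,C} → run B
t=2: ready={A,B,C,D,G} → run B
t=3: ready={A,B,C,D,G} → run B
t=4: ready={A,B,C,D,G} → run B
t=5: ready={A,B,C,D,G,H} → run H
t=6: ready={A,B,C,D,G,H} → run H
t=7: ready={A,B,C,D,G,H} → run H
t=8: ready={A,B,C,D,G} → run B
t=9: ready={A,B,C,D,G} → run B
t=10: ready={A,B,C,D,G} → run B
t=11: ready={A,C,D,G} → run C
t=12: ready={A,C,D,G} → run C
t=13: ready={A,C,D,G} → run C
t=14: ready={A,C,D,G} → run C
t=15: ready={A,D,G} → run D
t=16: ready={A,D,G} → run D
t=17: ready={A,D,G} → run D
t=18: ready={A,D,G} → run D
t=19: ready={A,G} → run G
t=20: ready={A,G} → run G
t=21: ready={A,G} → run G
t=22: ready={A,G} → run G
t=23: ready={A,G} → run G
t=24: ready={A,G} → run G
t=25: ready={A,G} → run G
t=26: ready={A} → run A
t=27: ready={A} → run A
t=28: ready={A} → run A
t=29: ready={A} → run A
t=30: ready={A} → run A
t=31: ready={A} → run A
t=32: ready={A} → run A
t=33: (idle)
t=34: (idle)
t=35: (idle)
t=36: (idle)
t=37: (idle)

running at tick 3 = B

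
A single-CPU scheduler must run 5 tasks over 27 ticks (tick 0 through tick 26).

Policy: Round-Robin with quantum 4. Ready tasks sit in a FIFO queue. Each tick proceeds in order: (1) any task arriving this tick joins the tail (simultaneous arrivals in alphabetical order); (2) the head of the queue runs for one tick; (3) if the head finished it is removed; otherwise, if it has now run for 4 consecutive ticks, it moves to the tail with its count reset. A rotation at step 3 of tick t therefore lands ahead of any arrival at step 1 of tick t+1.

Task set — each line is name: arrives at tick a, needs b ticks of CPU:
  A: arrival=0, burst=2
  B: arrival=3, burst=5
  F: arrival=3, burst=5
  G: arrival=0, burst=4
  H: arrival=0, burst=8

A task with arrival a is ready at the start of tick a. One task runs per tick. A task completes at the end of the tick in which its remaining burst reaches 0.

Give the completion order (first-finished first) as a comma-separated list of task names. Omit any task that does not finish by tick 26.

completion order = A, G, H, B, F

t=0: queue=[A,G,H] q_used=0 → run A
t=1: queue=[A,G,H] q_used=1 → run A
t=2: queue=[G,H] q_used=0 → run G
t=3: queue=[G,H,B,F] q_used=1 → run G
t=4: queue=[G,H,B,F] q_used=2 → run G
t=5: queue=[G,H,B,F] q_used=3 → run G
t=6: queue=[H,B,F] q_used=0 → run H
t=7: queue=[H,B,F] q_used=1 → run H
t=8: queue=[H,B,F] q_used=2 → run H
t=9: queue=[H,B,F] q_used=3 → run H
t=10: queue=[B,F,H] q_used=0 → run B
t=11: queue=[B,F,H] q_used=1 → run B
t=12: queue=[B,F,H] q_used=2 → run B
t=13: queue=[B,F,H] q_used=3 → run B
t=14: queue=[F,H,B] q_used=0 → run F
t=15: queue=[F,H,B] q_used=1 → run F
t=16: queue=[F,H,B] q_used=2 → run F
t=17: queue=[F,H,B] q_used=3 → run F
t=18: queue=[H,B,F] q_used=0 → run H
t=19: queue=[H,B,F] q_used=1 → run H
t=20: queue=[H,B,F] q_used=2 → run H
t=21: queue=[H,B,F] q_used=3 → run H
t=22: queue=[B,F] q_used=0 → run B
t=23: queue=[F] q_used=0 → run F
t=24: (idle)
t=25: (idle)
t=26: (idle)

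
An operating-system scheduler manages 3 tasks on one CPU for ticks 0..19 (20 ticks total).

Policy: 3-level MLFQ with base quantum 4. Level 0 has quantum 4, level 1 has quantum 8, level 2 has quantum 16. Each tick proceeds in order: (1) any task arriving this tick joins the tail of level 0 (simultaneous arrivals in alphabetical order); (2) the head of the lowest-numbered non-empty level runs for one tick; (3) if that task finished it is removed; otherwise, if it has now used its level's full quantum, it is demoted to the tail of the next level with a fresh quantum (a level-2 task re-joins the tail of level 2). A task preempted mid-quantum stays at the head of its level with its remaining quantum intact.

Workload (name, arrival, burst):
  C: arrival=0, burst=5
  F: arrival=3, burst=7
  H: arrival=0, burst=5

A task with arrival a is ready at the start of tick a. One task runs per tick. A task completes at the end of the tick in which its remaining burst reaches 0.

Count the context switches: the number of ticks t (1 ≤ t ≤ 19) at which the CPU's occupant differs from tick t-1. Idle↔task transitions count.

t=0: L0/L1/L2 = CH/-/- → run C
t=1: L0/L1/L2 = CH/-/- → run C
t=2: L0/L1/L2 = CH/-/- → run C
t=3: L0/L1/L2 = CHF/-/- → run C
t=4: L0/L1/L2 = HF/C/- → run H
t=5: L0/L1/L2 = HF/C/- → run H
t=6: L0/L1/L2 = HF/C/- → run H
t=7: L0/L1/L2 = HF/C/- → run H
t=8: L0/L1/L2 = F/CH/- → run F
t=9: L0/L1/L2 = F/CH/- → run F
t=10: L0/L1/L2 = F/CH/- → run F
t=11: L0/L1/L2 = F/CH/- → run F
t=12: L0/L1/L2 = -/CHF/- → run C
t=13: L0/L1/L2 = -/HF/- → run H
t=14: L0/L1/L2 = -/F/- → run F
t=15: L0/L1/L2 = -/F/- → run F
t=16: L0/L1/L2 = -/F/- → run F
t=17: (idle)
t=18: (idle)
t=19: (idle)

context switches = 6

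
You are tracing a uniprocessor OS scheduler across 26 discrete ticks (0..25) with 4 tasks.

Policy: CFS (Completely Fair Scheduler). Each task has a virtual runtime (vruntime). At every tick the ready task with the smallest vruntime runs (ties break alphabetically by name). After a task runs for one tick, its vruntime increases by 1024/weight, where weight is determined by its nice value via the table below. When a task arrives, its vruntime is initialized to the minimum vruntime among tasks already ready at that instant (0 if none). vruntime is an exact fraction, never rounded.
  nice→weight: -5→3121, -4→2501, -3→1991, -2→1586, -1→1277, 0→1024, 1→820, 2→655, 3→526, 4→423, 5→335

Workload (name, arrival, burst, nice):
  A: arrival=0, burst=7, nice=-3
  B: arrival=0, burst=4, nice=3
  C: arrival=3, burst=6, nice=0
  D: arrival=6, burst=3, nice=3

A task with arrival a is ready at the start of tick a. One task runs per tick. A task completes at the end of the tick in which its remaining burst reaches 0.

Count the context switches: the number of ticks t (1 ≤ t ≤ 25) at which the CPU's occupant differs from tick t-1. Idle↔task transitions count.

context switches = 17

t=0: vr[A=0 B=0] → run A
t=1: vr[A=1024/1991 B=0] → run B
t=2: vr[A=1024/1991 B=512/263] → run A
t=3: vr[A=2048/1991 B=512/263 C=2048/1991] → run A
t=4: vr[A=3072/1991 B=512/263 C=2048/1991] → run C
t=5: vr[A=3072/1991 B=512/263 C=4039/1991] → run A
t=6: vr[A=4096/1991 B=512/263 C=4039/1991 D=512/263] → run B
t=7: vr[A=4096/1991 B=1024/263 C=4039/1991 D=512/263] → run D
t=8: vr[A=4096/1991 B=1024/263 C=4039/1991 D=1024/263] → run C
t=9: vr[A=4096/1991 B=1024/263 C=6030/1991 D=1024/263] → run A
t=10: vr[A=5120/1991 B=1024/263 C=6030/1991 D=1024/263] → run A
t=11: vr[A=6144/1991 B=1024/263 C=6030/1991 D=1024/263] → run C
t=12: vr[A=6144/1991 B=1024/263 C=8021/1991 D=1024/263] → run A
t=13: vr[B=1024/263 C=8021/1991 D=1024/263] → run B
t=14: vr[B=1536/263 C=8021/1991 D=1024/263] → run D
t=15: vr[B=1536/263 C=8021/1991 D=1536/263] → run C
t=16: vr[B=1536/263 C=10012/1991 D=1536/263] → run C
t=17: vr[B=1536/263 C=12003/1991 D=1536/263] → run B
t=18: vr[C=12003/1991 D=1536/263] → run D
t=19: vr[C=12003/1991] → run C
t=20: (idle)
t=21: (idle)
t=22: (idle)
t=23: (idle)
t=24: (idle)
t=25: (idle)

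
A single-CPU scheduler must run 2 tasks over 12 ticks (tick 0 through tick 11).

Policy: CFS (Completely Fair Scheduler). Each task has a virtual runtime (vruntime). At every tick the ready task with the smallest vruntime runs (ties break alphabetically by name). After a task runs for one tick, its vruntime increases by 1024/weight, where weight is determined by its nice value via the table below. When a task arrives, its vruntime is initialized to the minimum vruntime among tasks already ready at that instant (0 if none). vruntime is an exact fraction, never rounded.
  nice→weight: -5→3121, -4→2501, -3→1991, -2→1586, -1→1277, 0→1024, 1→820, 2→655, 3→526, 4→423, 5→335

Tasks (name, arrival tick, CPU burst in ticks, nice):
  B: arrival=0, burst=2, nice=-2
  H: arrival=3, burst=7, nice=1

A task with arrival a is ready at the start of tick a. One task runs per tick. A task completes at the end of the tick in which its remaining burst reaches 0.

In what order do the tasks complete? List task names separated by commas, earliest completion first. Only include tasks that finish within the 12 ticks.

t=0: vr[B=0] → run B
t=1: vr[B=512/793] → run B
t=2: (idle)
t=3: vr[H=0] → run H
t=4: vr[H=256/205] → run H
t=5: vr[H=512/205] → run H
t=6: vr[H=768/205] → run H
t=7: vr[H=1024/205] → run H
t=8: vr[H=256/41] → run H
t=9: vr[H=1536/205] → run H
t=10: (idle)
t=11: (idle)

completion order = B, H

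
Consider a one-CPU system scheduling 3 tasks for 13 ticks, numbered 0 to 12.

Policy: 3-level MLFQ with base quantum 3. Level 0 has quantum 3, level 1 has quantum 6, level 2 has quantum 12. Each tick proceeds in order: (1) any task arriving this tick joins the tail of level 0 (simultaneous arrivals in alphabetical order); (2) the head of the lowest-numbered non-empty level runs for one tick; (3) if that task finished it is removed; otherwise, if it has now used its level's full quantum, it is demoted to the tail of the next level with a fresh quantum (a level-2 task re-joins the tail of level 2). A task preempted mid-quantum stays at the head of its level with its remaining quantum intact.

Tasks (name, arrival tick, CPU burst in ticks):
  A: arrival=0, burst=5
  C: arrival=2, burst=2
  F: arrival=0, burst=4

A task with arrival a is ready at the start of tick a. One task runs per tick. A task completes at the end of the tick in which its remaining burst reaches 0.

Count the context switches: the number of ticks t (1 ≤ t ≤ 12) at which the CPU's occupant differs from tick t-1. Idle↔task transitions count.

context switches = 5

t=0: L0/L1/L2 = AF/-/- → run A
t=1: L0/L1/L2 = AF/-/- → run A
t=2: L0/L1/L2 = AFC/-/- → run A
t=3: L0/L1/L2 = FC/A/- → run F
t=4: L0/L1/L2 = FC/A/- → run F
t=5: L0/L1/L2 = FC/A/- → run F
t=6: L0/L1/L2 = C/AF/- → run C
t=7: L0/L1/L2 = C/AF/- → run C
t=8: L0/L1/L2 = -/AF/- → run A
t=9: L0/L1/L2 = -/AF/- → run A
t=10: L0/L1/L2 = -/F/- → run F
t=11: (idle)
t=12: (idle)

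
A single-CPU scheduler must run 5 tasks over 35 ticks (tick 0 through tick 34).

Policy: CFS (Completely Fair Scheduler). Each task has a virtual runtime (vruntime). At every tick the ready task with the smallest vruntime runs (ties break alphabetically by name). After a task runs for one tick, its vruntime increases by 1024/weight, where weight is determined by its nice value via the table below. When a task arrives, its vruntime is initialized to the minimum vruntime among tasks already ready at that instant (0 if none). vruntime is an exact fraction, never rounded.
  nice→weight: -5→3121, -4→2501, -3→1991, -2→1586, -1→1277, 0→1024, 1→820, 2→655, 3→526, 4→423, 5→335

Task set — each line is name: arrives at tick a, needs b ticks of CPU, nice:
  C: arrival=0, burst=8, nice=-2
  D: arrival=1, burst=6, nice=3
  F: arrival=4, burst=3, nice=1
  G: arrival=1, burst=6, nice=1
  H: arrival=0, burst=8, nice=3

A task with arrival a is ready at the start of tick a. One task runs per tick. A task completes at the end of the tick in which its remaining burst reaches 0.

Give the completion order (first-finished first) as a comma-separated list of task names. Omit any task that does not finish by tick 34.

t=0: vr[C=0 H=0] → run C
t=1: vr[C=512/793 D=0 G=0 H=0] → run D
t=2: vr[C=512/793 D=512/263 G=0 H=0] → run G
t=3: vr[C=512/793 D=512/263 G=256/205 H=0] → run H
t=4: vr[C=512/793 D=512/263 F=512/793 G=256/205 H=512/263] → run C
t=5: vr[C=1024/793 D=512/263 F=512/793 G=256/205 H=512/263] → run F
t=6: vr[C=1024/793 D=512/263 F=307968/162565 G=256/205 H=512/263] → run G
t=7: vr[C=1024/793 D=512/263 F=307968/162565 G=512/205 H=512/263] → run C
t=8: vr[C=1536/793 D=512/263 F=307968/162565 G=512/205 H=512/263] → run F
t=9: vr[C=1536/793 D=512/263 F=510976/162565 G=512/205 H=512/263] → run C
t=10: vr[C=2048/793 D=512/263 F=510976/162565 G=512/205 H=512/263] → run D
t=11: vr[C=2048/793 D=1024/263 F=510976/162565 G=512/205 H=512/263] → run H
t=12: vr[C=2048/793 D=1024/263 F=510976/162565 G=512/205 H=1024/263] → run G
t=13: vr[C=2048/793 D=1024/263 F=510976/162565 G=768/205 H=1024/263] → run C
t=14: vr[C=2560/793 D=1024/263 F=510976/162565 G=768/205 H=1024/263] → run F
t=15: vr[C=2560/793 D=1024/263 G=768/205 H=1024/263] → run C
t=16: vr[C=3072/793 D=1024/263 G=768/205 H=1024/263] → run G
t=17: vr[C=3072/793 D=1024/263 G=1024/205 H=1024/263] → run C
t=18: vr[C=3584/793 D=1024/263 G=1024/205 H=1024/263] → run D
t=19: vr[C=3584/793 D=1536/263 G=1024/205 H=1024/263] → run H
t=20: vr[C=3584/793 D=1536/263 G=1024/205 H=1536/263] → run C
t=21: vr[D=1536/263 G=1024/205 H=1536/263] → run G
t=22: vr[D=1536/263 G=256/41 H=1536/263] → run D
t=23: vr[D=2048/263 G=256/41 H=1536/263] → run H
t=24: vr[D=2048/263 G=256/41 H=2048/263] → run G
t=25: vr[D=2048/263 H=2048/263] → run D
t=26: vr[D=2560/263 H=2048/263] → run H
t=27: vr[D=2560/263 H=2560/263] → run D
t=28: vr[H=2560/263] → run H
t=29: vr[H=3072/263] → run H
t=30: vr[H=3584/263] → run H
t=31: (idle)
t=32: (idle)
t=33: (idle)
t=34: (idle)

completion order = F, C, G, D, H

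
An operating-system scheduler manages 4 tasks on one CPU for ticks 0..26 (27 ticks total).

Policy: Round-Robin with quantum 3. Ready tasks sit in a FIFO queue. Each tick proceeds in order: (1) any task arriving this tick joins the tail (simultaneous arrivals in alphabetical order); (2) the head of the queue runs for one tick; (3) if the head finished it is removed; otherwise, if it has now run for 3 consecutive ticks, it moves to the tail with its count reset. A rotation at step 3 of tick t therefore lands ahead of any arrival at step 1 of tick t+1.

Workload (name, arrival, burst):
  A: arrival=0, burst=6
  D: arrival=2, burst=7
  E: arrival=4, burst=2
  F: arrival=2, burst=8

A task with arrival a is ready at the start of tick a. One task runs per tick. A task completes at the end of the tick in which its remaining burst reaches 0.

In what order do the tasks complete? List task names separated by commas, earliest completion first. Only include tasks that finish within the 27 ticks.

t=0: queue=[A] q_used=0 → run A
t=1: queue=[A] q_used=1 → run A
t=2: queue=[A,D,F] q_used=2 → run A
t=3: queue=[D,F,A] q_used=0 → run D
t=4: queue=[D,F,A,E] q_used=1 → run D
t=5: queue=[D,F,A,E] q_used=2 → run D
t=6: queue=[F,A,E,D] q_used=0 → run F
t=7: queue=[F,A,E,D] q_used=1 → run F
t=8: queue=[F,A,E,D] q_used=2 → run F
t=9: queue=[A,E,D,F] q_used=0 → run A
t=10: queue=[A,E,D,F] q_used=1 → run A
t=11: queue=[A,E,D,F] q_used=2 → run A
t=12: queue=[E,D,F] q_used=0 → run E
t=13: queue=[E,D,F] q_used=1 → run E
t=14: queue=[D,F] q_used=0 → run D
t=15: queue=[D,F] q_used=1 → run D
t=16: queue=[D,F] q_used=2 → run D
t=17: queue=[F,D] q_used=0 → run F
t=18: queue=[F,D] q_used=1 → run F
t=19: queue=[F,D] q_used=2 → run F
t=20: queue=[D,F] q_used=0 → run D
t=21: queue=[F] q_used=0 → run F
t=22: queue=[F] q_used=1 → run F
t=23: (idle)
t=24: (idle)
t=25: (idle)
t=26: (idle)

completion order = A, E, D, F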